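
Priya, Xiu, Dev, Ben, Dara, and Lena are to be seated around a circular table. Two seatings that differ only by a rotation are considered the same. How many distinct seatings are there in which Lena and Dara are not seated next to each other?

Without the restriction there are (5)! = 120 seatings.
Seatings with Lena beside Dara: treat them as a block with 2 internal orders, giving 2 × (4)! = 48.
Subtracting, 120 − 48 = 72.

72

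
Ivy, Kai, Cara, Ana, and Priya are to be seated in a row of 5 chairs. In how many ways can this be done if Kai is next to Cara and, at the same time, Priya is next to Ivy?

Treat {Kai,Cara} as one block (2 orders) and {Priya,Ivy} as another (2 orders).
That leaves 3 units to arrange: 2 × 2 × 3! = 4 × 6 = 24.

24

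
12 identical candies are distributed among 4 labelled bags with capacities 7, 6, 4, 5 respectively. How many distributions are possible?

Without the upper bounds there are C(15,3) = 455 ways to split 12 among 4 bags.
Subtract solutions that violate a single cap (substitute x_i' = x_i − (cap_i+1)): x_1 ≥ 8 gives C(7,3) = 35; x_2 ≥ 7 gives C(8,3) = 56; x_3 ≥ 5 gives C(10,3) = 120; x_4 ≥ 6 gives C(9,3) = 84. Together 295.
Add back pairs where two caps are both exceeded: 0 + 0 + 0 + 1 + 0 + 4 = 5.
By inclusion–exclusion the count is 455 − 295 + 5 = 165.

165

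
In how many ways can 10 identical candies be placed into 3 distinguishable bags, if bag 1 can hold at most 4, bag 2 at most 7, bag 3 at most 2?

9

By stars and bars, unrestricted non-negative solutions to x_1+…+x_3 = 10 number C(10+2,2) = 66.
Subtract solutions that violate a single cap (substitute x_i' = x_i − (cap_i+1)): x_1 ≥ 5 gives C(7,2) = 21; x_2 ≥ 8 gives C(4,2) = 6; x_3 ≥ 3 gives C(9,2) = 36. Together 63.
Add back pairs where two caps are both exceeded: 0 + 6 + 0 = 6.
By inclusion–exclusion the count is 66 − 63 + 6 = 9.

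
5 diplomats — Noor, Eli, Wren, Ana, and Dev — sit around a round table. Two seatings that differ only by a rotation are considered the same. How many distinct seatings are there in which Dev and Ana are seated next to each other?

12

Glue Dev and Ana into a block (2 internal orders). Seating 4 units around a circle gives (3)! arrangements.
So 2 × (3)! = 2 × 6 = 12.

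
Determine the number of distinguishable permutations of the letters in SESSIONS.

Letter multiplicities in SESSIONS: E×1, I×1, N×1, O×1, S×4.
The number of distinct arrangements is 8!/(4!) = 40320/24 = 1680.

1680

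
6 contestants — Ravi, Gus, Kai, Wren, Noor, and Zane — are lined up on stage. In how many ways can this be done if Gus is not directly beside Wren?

480

Of the 6! = 720 arrangements, those with Gus and Wren adjacent number 2 × 5! = 240 (treat the pair as a block with 2 internal orders).
Complementary counting: 720 − 240 = 480.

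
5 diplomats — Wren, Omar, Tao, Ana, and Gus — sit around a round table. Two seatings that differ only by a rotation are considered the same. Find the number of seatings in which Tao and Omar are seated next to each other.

12

Glue Tao and Omar into a block (2 internal orders). Seating 4 units around a circle gives (3)! arrangements.
So 2 × (3)! = 2 × 6 = 12.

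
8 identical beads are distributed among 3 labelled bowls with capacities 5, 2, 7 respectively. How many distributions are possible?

By stars and bars, unrestricted non-negative solutions to x_1+…+x_3 = 8 number C(8+2,2) = 45.
Subtract solutions that violate a single cap (substitute x_i' = x_i − (cap_i+1)): x_1 ≥ 6 gives C(4,2) = 6; x_2 ≥ 3 gives C(7,2) = 21; x_3 ≥ 8 gives C(2,2) = 1. Together 28.
No two caps can be exceeded simultaneously, so the pair terms are all 0.
By inclusion–exclusion the count is 45 − 28 + 0 = 17.

17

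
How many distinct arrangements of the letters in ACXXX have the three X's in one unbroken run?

6

Treat the 3 copies of X as a single block. The multiset to arrange is then {XXX, A, C}, 3 items in all.
All 3 items are distinct, so there are (3)! = 6 arrangements.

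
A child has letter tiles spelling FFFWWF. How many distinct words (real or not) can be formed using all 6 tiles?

15

FFFWWF has 6 letters with F appearing 4 times and W appearing twice.
The number of distinct arrangements is 6!/(4!·2!) = 720/48 = 15.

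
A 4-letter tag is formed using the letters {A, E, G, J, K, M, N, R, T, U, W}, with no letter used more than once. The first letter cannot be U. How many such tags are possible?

The first letter has 11−1 = 10 choices (anything except U).
The remaining 3 letters are filled from the other 10 symbols without repetition: 10 × 9 × 8 = 720.
Total: 10 × 720 = 7200.

7200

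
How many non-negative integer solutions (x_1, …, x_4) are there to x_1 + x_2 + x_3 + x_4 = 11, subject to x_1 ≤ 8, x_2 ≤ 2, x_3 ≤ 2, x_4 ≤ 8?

Ignoring the caps, the number of non-negative solutions to x_1+…+x_4 = 11 is C(14,3) = 364.
Subtract solutions that violate a single cap (substitute x_i' = x_i − (cap_i+1)): x_1 ≥ 9 gives C(5,3) = 10; x_2 ≥ 3 gives C(11,3) = 165; x_3 ≥ 3 gives C(11,3) = 165; x_4 ≥ 9 gives C(5,3) = 10. Together 350.
Add back pairs where two caps are both exceeded: 0 + 0 + 0 + 56 + 0 + 0 = 56.
By inclusion–exclusion the count is 364 − 350 + 56 = 70.

70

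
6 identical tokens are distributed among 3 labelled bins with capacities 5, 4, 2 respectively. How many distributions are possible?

14

Without the upper bounds there are C(8,2) = 28 ways to split 6 among 3 bins.
Subtract solutions that violate a single cap (substitute x_i' = x_i − (cap_i+1)): x_1 ≥ 6 gives C(2,2) = 1; x_2 ≥ 5 gives C(3,2) = 3; x_3 ≥ 3 gives C(5,2) = 10. Together 14.
No two caps can be exceeded simultaneously, so the pair terms are all 0.
By inclusion–exclusion the count is 28 − 14 + 0 = 14.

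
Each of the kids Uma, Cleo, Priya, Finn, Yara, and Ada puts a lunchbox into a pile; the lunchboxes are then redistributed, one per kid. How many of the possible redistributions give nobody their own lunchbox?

This is the derangement count D_6: permutations of 6 items with no fixed point.
By inclusion–exclusion this is Σ_{j=0}^{6} (−1)^j C(6,j)·(6−j)!.
Computing: 720 − 720 + 360 − 120 + 30 − 6 + 1 = 265.

265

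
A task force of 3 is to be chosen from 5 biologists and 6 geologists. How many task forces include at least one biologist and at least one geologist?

Total 3-person selections from all 11: C(11,3) = 165.
Subtract selections that omit an entire group: no biologists → C(6,3) = 20; no geologists → C(5,3) = 10.
Both groups omitted at once is impossible, so 165 − 30 = 135.

135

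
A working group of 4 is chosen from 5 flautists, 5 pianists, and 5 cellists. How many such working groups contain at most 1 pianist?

Split by how many pianists are chosen (0 through 1).
Sum: C(5,0)·C(10,4) + C(5,1)·C(10,3) = 210 + 600 = 810.

810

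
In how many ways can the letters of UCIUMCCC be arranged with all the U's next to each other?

Treat the 2 copies of U as a single block. The multiset to arrange is then {UU, C, C, C, C, I, M}, 7 items in all.
That gives (7)!/(4!) = 210 arrangements.

210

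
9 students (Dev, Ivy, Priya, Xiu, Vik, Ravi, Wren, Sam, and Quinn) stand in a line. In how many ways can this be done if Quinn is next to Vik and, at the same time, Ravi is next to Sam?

20160

Treat {Quinn,Vik} as one block (2 orders) and {Ravi,Sam} as another (2 orders).
That leaves 7 units to arrange: 2 × 2 × 7! = 4 × 5040 = 20160.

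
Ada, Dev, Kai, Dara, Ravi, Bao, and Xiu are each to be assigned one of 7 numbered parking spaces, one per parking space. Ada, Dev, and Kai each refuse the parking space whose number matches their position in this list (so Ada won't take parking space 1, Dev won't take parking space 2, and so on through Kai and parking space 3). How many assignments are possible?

Let Aᵢ (for i ∈ {1, 2, 3}) be the placements that put person i in their forbidden parking space. Any j of these fix j positions, leaving (7−j)! ways to fill the rest, and there are C(3,j) ways to pick which j.
By inclusion–exclusion, the number of valid placements is Σ_{j=0}^{3} (−1)^j C(3,j)·(7−j)!.
Computing: 5040 − 2160 + 360 − 24 = 3216.

3216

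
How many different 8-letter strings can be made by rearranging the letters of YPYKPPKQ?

1680

YPYKPPKQ has 8 letters with K appearing twice, P appearing 3 times, and Y appearing twice.
The number of distinct arrangements is 8!/(3!·2!·2!) = 40320/24 = 1680.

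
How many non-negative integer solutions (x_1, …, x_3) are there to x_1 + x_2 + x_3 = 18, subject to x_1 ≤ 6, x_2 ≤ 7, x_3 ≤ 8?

10

Ignoring the caps, the number of non-negative solutions to x_1+…+x_3 = 18 is C(20,2) = 190.
Subtract solutions that violate a single cap (substitute x_i' = x_i − (cap_i+1)): x_1 ≥ 7 gives C(13,2) = 78; x_2 ≥ 8 gives C(12,2) = 66; x_3 ≥ 9 gives C(11,2) = 55. Together 199.
Add back pairs where two caps are both exceeded: 10 + 6 + 3 = 19.
By inclusion–exclusion the count is 190 − 199 + 19 = 10.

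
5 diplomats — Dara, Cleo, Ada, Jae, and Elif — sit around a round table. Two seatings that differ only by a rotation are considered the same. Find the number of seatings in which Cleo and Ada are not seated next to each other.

12

Without the restriction there are (4)! = 24 seatings.
Seatings with Cleo beside Ada: treat them as a block with 2 internal orders, giving 2 × (3)! = 12.
Subtracting, 24 − 12 = 12.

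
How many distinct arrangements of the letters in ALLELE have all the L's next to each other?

12

Treat the 3 copies of L as a single block. The multiset to arrange is then {LLL, A, E, E}, 4 items in all.
That gives (4)!/(2!) = 12 arrangements.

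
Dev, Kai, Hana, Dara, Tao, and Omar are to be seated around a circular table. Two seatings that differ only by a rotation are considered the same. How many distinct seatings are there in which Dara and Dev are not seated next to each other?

Without the restriction there are (5)! = 120 seatings.
Seatings with Dara beside Dev: treat them as a block with 2 internal orders, giving 2 × (4)! = 48.
Subtracting, 120 − 48 = 72.

72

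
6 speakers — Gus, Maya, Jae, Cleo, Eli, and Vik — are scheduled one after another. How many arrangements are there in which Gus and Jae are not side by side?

480

Of the 6! = 720 arrangements, those with Gus and Jae adjacent number 2 × 5! = 240 (treat the pair as a block with 2 internal orders).
Complementary counting: 720 − 240 = 480.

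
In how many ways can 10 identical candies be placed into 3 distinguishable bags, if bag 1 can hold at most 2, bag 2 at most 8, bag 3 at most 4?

12

By stars and bars, unrestricted non-negative solutions to x_1+…+x_3 = 10 number C(10+2,2) = 66.
Subtract solutions that violate a single cap (substitute x_i' = x_i − (cap_i+1)): x_1 ≥ 3 gives C(9,2) = 36; x_2 ≥ 9 gives C(3,2) = 3; x_3 ≥ 5 gives C(7,2) = 21. Together 60.
Add back pairs where two caps are both exceeded: 0 + 6 + 0 = 6.
By inclusion–exclusion the count is 66 − 60 + 6 = 12.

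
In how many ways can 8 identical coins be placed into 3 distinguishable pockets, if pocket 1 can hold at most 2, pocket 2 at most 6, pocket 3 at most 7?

20

Without the upper bounds there are C(10,2) = 45 ways to split 8 among 3 pockets.
Subtract solutions that violate a single cap (substitute x_i' = x_i − (cap_i+1)): x_1 ≥ 3 gives C(7,2) = 21; x_2 ≥ 7 gives C(3,2) = 3; x_3 ≥ 8 gives C(2,2) = 1. Together 25.
No two caps can be exceeded simultaneously, so the pair terms are all 0.
By inclusion–exclusion the count is 45 − 25 + 0 = 20.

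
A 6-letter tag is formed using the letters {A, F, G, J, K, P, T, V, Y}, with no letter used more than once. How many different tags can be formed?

This is a permutation of 6 out of 9: P(9,6) = 9!/3!.
That product is 9 × 8 × 7 × 6 × 5 × 4 = 60480.

60480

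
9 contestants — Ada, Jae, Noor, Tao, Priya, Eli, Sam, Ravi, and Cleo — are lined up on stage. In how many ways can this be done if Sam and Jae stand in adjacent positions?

80640

Treat {Sam, Jae} as a single unit. There are 8 units to order, and the pair itself can be ordered 2 ways.
So the count is 2·(8)! = 80640.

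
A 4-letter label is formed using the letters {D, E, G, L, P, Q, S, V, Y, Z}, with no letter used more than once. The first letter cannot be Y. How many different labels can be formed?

The first letter has 10−1 = 9 choices (anything except Y).
The remaining 3 letters are filled from the other 9 symbols without repetition: 9 × 8 × 7 = 504.
Total: 9 × 504 = 4536.

4536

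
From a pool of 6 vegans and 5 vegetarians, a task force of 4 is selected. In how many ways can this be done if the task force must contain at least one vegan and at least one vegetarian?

With no constraint there are C(11,4) = 330 possible selections.
Subtract selections that omit an entire group: no vegans → C(5,4) = 5; no vegetarians → C(6,4) = 15.
Both groups omitted at once is impossible, so 330 − 20 = 310.

310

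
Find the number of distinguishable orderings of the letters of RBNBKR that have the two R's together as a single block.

60

Treat the 2 copies of R as a single block. The multiset to arrange is then {RR, B, B, K, N}, 5 items in all.
That gives (5)!/(2!) = 60 arrangements.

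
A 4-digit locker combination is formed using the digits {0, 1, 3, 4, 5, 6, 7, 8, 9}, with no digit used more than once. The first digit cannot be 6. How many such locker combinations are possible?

The first digit has 9−1 = 8 choices (anything except 6).
The remaining 3 digits are filled from the other 8 symbols without repetition: 8 × 7 × 6 = 336.
Total: 8 × 336 = 2688.

2688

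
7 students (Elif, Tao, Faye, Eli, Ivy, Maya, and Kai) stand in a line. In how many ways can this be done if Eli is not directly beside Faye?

Of the 7! = 5040 arrangements, those with Eli and Faye adjacent number 2 × 6! = 1440 (treat the pair as a block with 2 internal orders).
Complementary counting: 5040 − 1440 = 3600.

3600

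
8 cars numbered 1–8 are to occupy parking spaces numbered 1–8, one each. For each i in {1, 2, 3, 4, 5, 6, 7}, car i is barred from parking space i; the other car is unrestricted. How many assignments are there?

16687

Let Aᵢ (for 1 ≤ i ≤ 7) be the placements that put car i in its forbidden parking space. Any j of these fix j positions, leaving (8−j)! ways to fill the rest, and there are C(7,j) ways to pick which j.
By inclusion–exclusion, the number of valid placements is Σ_{j=0}^{7} (−1)^j C(7,j)·(8−j)!.
Computing: 40320 − 35280 + 15120 − 4200 + 840 − 126 + 14 − 1 = 16687.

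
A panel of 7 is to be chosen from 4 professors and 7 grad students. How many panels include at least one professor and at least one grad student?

329

Total 7-person selections from all 11: C(11,7) = 330.
Selections missing a whole group: no professors → C(7,7) = 1; no grad students → C(4,7) = 0.
Both groups omitted at once is impossible, so 330 − 1 = 329.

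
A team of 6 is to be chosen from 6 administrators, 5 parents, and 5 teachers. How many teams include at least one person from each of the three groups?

6875

With no constraint there are C(16,6) = 8008 possible selections.
Subtract selections that omit an entire group: no administrators → C(10,6) = 210; no parents → C(11,6) = 462; no teachers → C(11,6) = 462.
Add back selections omitting two groups (i.e. drawn from a single group): C(6,6) + C(5,6) + C(5,6) = 1.
By inclusion–exclusion: 8008 − 1134 + 1 = 6875.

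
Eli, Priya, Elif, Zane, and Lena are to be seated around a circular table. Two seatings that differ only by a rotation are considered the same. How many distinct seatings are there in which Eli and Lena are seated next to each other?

Glue Eli and Lena into a block (2 internal orders). Seating 4 units around a circle gives (3)! arrangements.
So 2 × (3)! = 2 × 6 = 12.

12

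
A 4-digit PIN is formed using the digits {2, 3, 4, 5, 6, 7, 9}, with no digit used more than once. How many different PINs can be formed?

840

Choose and order 4 of the 7 symbols: the first digit has 7 options, the next 6, then 5, 4.
That product is 7 × 6 × 5 × 4 = 840.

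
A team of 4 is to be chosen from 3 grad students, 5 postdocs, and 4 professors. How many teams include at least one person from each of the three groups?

270

Unrestricted: C(12,4) = 495 ways to pick any 4 of the 12.
Selections missing a whole group: no grad students → C(9,4) = 126; no postdocs → C(7,4) = 35; no professors → C(8,4) = 70.
Add back selections omitting two groups (i.e. drawn from a single group): C(3,4) + C(5,4) + C(4,4) = 6.
By inclusion–exclusion: 495 − 231 + 6 = 270.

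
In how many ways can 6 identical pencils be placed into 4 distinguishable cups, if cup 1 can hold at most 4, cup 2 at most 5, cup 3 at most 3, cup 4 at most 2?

49

Ignoring the caps, the number of non-negative solutions to x_1+…+x_4 = 6 is C(9,3) = 84.
Subtract solutions that violate a single cap (substitute x_i' = x_i − (cap_i+1)): x_1 ≥ 5 gives C(4,3) = 4; x_2 ≥ 6 gives C(3,3) = 1; x_3 ≥ 4 gives C(5,3) = 10; x_4 ≥ 3 gives C(6,3) = 20. Together 35.
No two caps can be exceeded simultaneously, so the pair terms are all 0.
By inclusion–exclusion the count is 84 − 35 + 0 = 49.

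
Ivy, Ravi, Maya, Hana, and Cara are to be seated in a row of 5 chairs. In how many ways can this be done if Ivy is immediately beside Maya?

48

Glue Ivy and Maya into one block (2 internal orders), leaving 4 units to arrange in a row.
That gives 2 × 4! = 2 × 24 = 48.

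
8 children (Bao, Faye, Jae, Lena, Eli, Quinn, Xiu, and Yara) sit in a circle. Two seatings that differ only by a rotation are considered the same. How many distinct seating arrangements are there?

Around a circle, 8 distinct people have 8!/8 = (7)! = 5040 rotationally distinct seatings.

5040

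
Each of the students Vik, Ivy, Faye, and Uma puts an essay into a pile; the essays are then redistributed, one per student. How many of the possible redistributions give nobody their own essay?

Let Aᵢ be the assignments in which student i gets their own essay. We want the size of the complement of A₁∪…∪A_4.
By inclusion–exclusion this is Σ_{j=0}^{4} (−1)^j C(4,j)·(4−j)!.
Computing: 24 − 24 + 12 − 4 + 1 = 9.

9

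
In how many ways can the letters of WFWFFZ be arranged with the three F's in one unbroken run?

Treat the 3 copies of F as a single block. The multiset to arrange is then {FFF, W, W, Z}, 4 items in all.
That gives (4)!/(2!) = 12 arrangements.

12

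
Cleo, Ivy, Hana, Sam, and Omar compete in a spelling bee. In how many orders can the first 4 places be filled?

There are 5 choices for 1st place, 4 for 2nd, and so on down to 2 for position 4.
That gives 5 × 4 × 3 × 2 = 120.

120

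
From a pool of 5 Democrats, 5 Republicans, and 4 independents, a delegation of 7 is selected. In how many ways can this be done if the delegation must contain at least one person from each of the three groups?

3240

Unrestricted: C(14,7) = 3432 ways to pick any 7 of the 14.
Subtract selections that omit an entire group: no Democrats → C(9,7) = 36; no Republicans → C(9,7) = 36; no independents → C(10,7) = 120.
Add back selections omitting two groups (i.e. drawn from a single group): C(5,7) + C(5,7) + C(4,7) = 0.
By inclusion–exclusion: 3432 − 192 + 0 = 3240.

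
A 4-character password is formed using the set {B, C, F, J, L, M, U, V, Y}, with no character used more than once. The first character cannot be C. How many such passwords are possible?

The first character has 9−1 = 8 choices (anything except C).
The remaining 3 characters are filled from the other 8 symbols without repetition: 8 × 7 × 6 = 336.
Total: 8 × 336 = 2688.

2688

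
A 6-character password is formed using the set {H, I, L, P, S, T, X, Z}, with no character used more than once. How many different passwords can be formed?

20160

This is a permutation of 6 out of 8: P(8,6) = 8!/2!.
That product is 8 × 7 × 6 × 5 × 4 × 3 = 20160.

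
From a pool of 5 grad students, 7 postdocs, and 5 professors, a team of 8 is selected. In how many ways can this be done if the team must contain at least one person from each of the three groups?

23275

Unrestricted: C(17,8) = 24310 ways to pick any 8 of the 17.
Selections missing a whole group: no grad students → C(12,8) = 495; no postdocs → C(10,8) = 45; no professors → C(12,8) = 495.
Add back selections omitting two groups (i.e. drawn from a single group): C(5,8) + C(7,8) + C(5,8) = 0.
By inclusion–exclusion: 24310 − 1035 + 0 = 23275.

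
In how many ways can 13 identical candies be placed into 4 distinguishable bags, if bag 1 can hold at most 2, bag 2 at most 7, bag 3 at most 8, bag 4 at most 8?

166

Without the upper bounds there are C(16,3) = 560 ways to split 13 among 4 bags.
Subtract solutions that violate a single cap (substitute x_i' = x_i − (cap_i+1)): x_1 ≥ 3 gives C(13,3) = 286; x_2 ≥ 8 gives C(8,3) = 56; x_3 ≥ 9 gives C(7,3) = 35; x_4 ≥ 9 gives C(7,3) = 35. Together 412.
Add back pairs where two caps are both exceeded: 10 + 4 + 4 + 0 + 0 + 0 = 18.
By inclusion–exclusion the count is 560 − 412 + 18 = 166.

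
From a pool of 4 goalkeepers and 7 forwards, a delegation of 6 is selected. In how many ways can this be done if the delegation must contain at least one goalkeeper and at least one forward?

455

With no constraint there are C(11,6) = 462 possible selections.
Subtract selections that omit an entire group: no goalkeepers → C(7,6) = 7; no forwards → C(4,6) = 0.
Both groups omitted at once is impossible, so 462 − 7 = 455.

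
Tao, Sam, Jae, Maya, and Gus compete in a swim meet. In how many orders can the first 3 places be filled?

There are 5 choices for 1st place, 4 for 2nd, and 3 for 3rd.
That gives 5 × 4 × 3 = 60.

60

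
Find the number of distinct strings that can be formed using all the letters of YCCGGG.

60

Letter multiplicities in YCCGGG: C×2, G×3, Y×1.
The number of distinct arrangements is 6!/(3!·2!) = 720/12 = 60.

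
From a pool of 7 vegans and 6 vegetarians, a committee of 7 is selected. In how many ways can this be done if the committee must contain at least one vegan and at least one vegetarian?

1715

Total 7-person selections from all 13: C(13,7) = 1716.
Selections missing a whole group: no vegans → C(6,7) = 0; no vegetarians → C(7,7) = 1.
Both groups omitted at once is impossible, so 1716 − 1 = 1715.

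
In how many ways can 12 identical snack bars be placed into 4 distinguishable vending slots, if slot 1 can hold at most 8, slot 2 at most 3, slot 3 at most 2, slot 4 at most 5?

By stars and bars, unrestricted non-negative solutions to x_1+…+x_4 = 12 number C(12+3,3) = 455.
Subtract solutions that violate a single cap (substitute x_i' = x_i − (cap_i+1)): x_1 ≥ 9 gives C(6,3) = 20; x_2 ≥ 4 gives C(11,3) = 165; x_3 ≥ 3 gives C(12,3) = 220; x_4 ≥ 6 gives C(9,3) = 84. Together 489.
Add back pairs where two caps are both exceeded: 0 + 1 + 0 + 56 + 10 + 20 = 87.
By inclusion–exclusion the count is 455 − 489 + 87 = 53.

53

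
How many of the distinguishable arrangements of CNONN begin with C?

4

Fix C in the first position and arrange the remaining 4 letters.
Those 4 letters have N appearing 3 times, giving (4)!/(3!) = 4.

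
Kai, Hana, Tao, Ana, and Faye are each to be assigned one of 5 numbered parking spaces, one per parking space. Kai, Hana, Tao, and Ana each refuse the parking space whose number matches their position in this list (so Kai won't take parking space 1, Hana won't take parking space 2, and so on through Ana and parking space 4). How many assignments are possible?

Let Aᵢ (for 1 ≤ i ≤ 4) be the placements that put person i in their forbidden parking space. Any j of these fix j positions, leaving (5−j)! ways to fill the rest, and there are C(4,j) ways to pick which j.
By inclusion–exclusion, the number of valid placements is Σ_{j=0}^{4} (−1)^j C(4,j)·(5−j)!.
Computing: 120 − 96 + 36 − 8 + 1 = 53.

53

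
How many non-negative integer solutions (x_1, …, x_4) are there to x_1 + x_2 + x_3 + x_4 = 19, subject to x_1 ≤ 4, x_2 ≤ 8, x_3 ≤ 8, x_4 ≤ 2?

19

Without the upper bounds there are C(22,3) = 1540 ways to split 19 among 4 variables.
Subtract solutions that violate a single cap (substitute x_i' = x_i − (cap_i+1)): x_1 ≥ 5 gives C(17,3) = 680; x_2 ≥ 9 gives C(13,3) = 286; x_3 ≥ 9 gives C(13,3) = 286; x_4 ≥ 3 gives C(19,3) = 969. Together 2221.
Add back pairs where two caps are both exceeded: 56 + 56 + 364 + 4 + 120 + 120 = 720.
Subtract triples: 0 + 10 + 10 + 0 = 20.
By inclusion–exclusion the count is 1540 − 2221 + 720 − 20 = 19.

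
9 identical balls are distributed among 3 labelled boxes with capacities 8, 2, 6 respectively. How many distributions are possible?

20

Ignoring the caps, the number of non-negative solutions to x_1+…+x_3 = 9 is C(11,2) = 55.
Subtract solutions that violate a single cap (substitute x_i' = x_i − (cap_i+1)): x_1 ≥ 9 gives C(2,2) = 1; x_2 ≥ 3 gives C(8,2) = 28; x_3 ≥ 7 gives C(4,2) = 6. Together 35.
No two caps can be exceeded simultaneously, so the pair terms are all 0.
By inclusion–exclusion the count is 55 − 35 + 0 = 20.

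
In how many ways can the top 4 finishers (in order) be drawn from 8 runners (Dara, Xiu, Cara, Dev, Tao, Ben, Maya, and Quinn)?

There are 8 choices for 1st place, 7 for 2nd, and so on down to 5 for position 4.
That gives 8 × 7 × 6 × 5 = 1680.

1680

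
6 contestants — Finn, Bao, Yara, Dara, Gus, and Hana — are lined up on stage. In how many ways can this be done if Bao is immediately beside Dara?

Place the 4 others and the Bao-Dara pair as 5 objects in a line; the pair has 2 internal arrangements.
So the count is 2·(5)! = 240.

240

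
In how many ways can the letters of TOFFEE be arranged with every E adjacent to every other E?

60

Treat the 2 copies of E as a single block. The multiset to arrange is then {EE, F, F, O, T}, 5 items in all.
That gives (5)!/(2!) = 60 arrangements.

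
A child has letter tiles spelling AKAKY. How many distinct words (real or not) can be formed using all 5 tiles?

30

AKAKY has 5 letters with A appearing twice and K appearing twice.
So there are 5! / (2!·2!) = 30 distinguishable arrangements.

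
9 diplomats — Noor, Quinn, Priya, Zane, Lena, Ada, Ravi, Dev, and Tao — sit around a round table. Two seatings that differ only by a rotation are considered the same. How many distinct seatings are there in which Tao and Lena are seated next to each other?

Treat {Tao, Lena} as one unit (2 internal orders) and seat the resulting 8 units around the table: (7)! circular arrangements.
So 2 × (7)! = 2 × 5040 = 10080.

10080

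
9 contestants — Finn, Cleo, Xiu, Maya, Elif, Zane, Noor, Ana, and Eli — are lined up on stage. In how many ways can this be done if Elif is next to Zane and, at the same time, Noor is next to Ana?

20160

Treat {Elif,Zane} as one block (2 orders) and {Noor,Ana} as another (2 orders).
That leaves 7 units to arrange: 2 × 2 × 7! = 4 × 5040 = 20160.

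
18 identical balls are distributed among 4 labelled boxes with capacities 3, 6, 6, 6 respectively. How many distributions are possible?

20

Without the upper bounds there are C(21,3) = 1330 ways to split 18 among 4 boxes.
Subtract solutions that violate a single cap (substitute x_i' = x_i − (cap_i+1)): x_1 ≥ 4 gives C(17,3) = 680; x_2 ≥ 7 gives C(14,3) = 364; x_3 ≥ 7 gives C(14,3) = 364; x_4 ≥ 7 gives C(14,3) = 364. Together 1772.
Add back pairs where two caps are both exceeded: 120 + 120 + 120 + 35 + 35 + 35 = 465.
Subtract triples: 1 + 1 + 1 + 0 = 3.
By inclusion–exclusion the count is 1330 − 1772 + 465 − 3 = 20.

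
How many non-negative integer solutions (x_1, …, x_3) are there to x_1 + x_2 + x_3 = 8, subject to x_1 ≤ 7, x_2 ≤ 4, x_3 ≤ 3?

19

Without the upper bounds there are C(10,2) = 45 ways to split 8 among 3 variables.
Subtract solutions that violate a single cap (substitute x_i' = x_i − (cap_i+1)): x_1 ≥ 8 gives C(2,2) = 1; x_2 ≥ 5 gives C(5,2) = 10; x_3 ≥ 4 gives C(6,2) = 15. Together 26.
No two caps can be exceeded simultaneously, so the pair terms are all 0.
By inclusion–exclusion the count is 45 − 26 + 0 = 19.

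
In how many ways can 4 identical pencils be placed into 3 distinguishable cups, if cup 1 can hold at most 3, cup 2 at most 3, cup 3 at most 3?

Ignoring the caps, the number of non-negative solutions to x_1+…+x_3 = 4 is C(6,2) = 15.
Subtract solutions that violate a single cap (substitute x_i' = x_i − (cap_i+1)): x_1 ≥ 4 gives C(2,2) = 1; x_2 ≥ 4 gives C(2,2) = 1; x_3 ≥ 4 gives C(2,2) = 1. Together 3.
No two caps can be exceeded simultaneously, so the pair terms are all 0.
By inclusion–exclusion the count is 15 − 3 + 0 = 12.

12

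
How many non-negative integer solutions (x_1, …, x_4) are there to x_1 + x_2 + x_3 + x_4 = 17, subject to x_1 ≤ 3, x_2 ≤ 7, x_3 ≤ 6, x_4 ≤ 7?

Without the upper bounds there are C(20,3) = 1140 ways to split 17 among 4 variables.
Subtract solutions that violate a single cap (substitute x_i' = x_i − (cap_i+1)): x_1 ≥ 4 gives C(16,3) = 560; x_2 ≥ 8 gives C(12,3) = 220; x_3 ≥ 7 gives C(13,3) = 286; x_4 ≥ 8 gives C(12,3) = 220. Together 1286.
Add back pairs where two caps are both exceeded: 56 + 84 + 56 + 10 + 4 + 10 = 220.
By inclusion–exclusion the count is 1140 − 1286 + 220 = 74.

74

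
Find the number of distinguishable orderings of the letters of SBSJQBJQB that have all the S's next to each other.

1680

Treat the 2 copies of S as a single block. The multiset to arrange is then {SS, B, B, B, J, J, Q, Q}, 8 items in all.
That gives (8)!/(3!·2!·2!) = 1680 arrangements.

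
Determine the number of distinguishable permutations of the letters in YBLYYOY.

210

Letter multiplicities in YBLYYOY: B×1, L×1, O×1, Y×4.
Dividing 7! = 5040 by 4! = 24 for the repeated letters gives 210.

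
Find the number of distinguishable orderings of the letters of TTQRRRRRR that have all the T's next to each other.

Treat the 2 copies of T as a single block. The multiset to arrange is then {TT, Q, R, R, R, R, R, R}, 8 items in all.
That gives (8)!/(6!) = 56 arrangements.

56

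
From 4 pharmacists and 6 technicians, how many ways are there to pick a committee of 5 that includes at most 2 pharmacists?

186

Split by how many pharmacists are chosen (0 through 2).
Sum: C(4,0)·C(6,5) + C(4,1)·C(6,4) + C(4,2)·C(6,3) = 6 + 60 + 120 = 186.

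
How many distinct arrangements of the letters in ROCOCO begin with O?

Fix O in the first position and arrange the remaining 5 letters.
Those 5 letters have C appearing twice and O appearing twice, giving (5)!/(2!·2!) = 30.

30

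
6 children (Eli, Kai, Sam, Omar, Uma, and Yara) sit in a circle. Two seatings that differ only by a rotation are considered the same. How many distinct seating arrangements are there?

Fix one person's seat to break rotational symmetry; the remaining 5 people can be arranged in (5)! = 120 ways.

120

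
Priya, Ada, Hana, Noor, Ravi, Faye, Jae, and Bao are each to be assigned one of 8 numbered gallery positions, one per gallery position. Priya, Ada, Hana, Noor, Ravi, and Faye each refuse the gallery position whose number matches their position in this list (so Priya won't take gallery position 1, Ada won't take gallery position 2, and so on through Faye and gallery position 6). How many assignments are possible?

18806

Let Aᵢ (for 1 ≤ i ≤ 6) be the placements that put person i in their forbidden gallery position. Any j of these fix j positions, leaving (8−j)! ways to fill the rest, and there are C(6,j) ways to pick which j.
By inclusion–exclusion, the number of valid placements is Σ_{j=0}^{6} (−1)^j C(6,j)·(8−j)!.
Computing: 40320 − 30240 + 10800 − 2400 + 360 − 36 + 2 = 18806.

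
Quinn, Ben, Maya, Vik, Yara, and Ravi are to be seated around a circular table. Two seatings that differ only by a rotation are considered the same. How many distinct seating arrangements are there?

120

Around a circle, 6 distinct people have 6!/6 = (5)! = 120 rotationally distinct seatings.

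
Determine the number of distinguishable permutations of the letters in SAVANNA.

420

Letter multiplicities in SAVANNA: A×3, N×2, S×1, V×1.
So there are 7! / (3!·2!) = 420 distinguishable arrangements.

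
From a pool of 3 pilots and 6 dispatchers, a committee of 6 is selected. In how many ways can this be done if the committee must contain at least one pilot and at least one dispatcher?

83

Total 6-person selections from all 9: C(9,6) = 84.
Subtract selections that omit an entire group: no pilots → C(6,6) = 1; no dispatchers → C(3,6) = 0.
Both groups omitted at once is impossible, so 84 − 1 = 83.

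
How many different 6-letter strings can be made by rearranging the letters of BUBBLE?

120

Letter multiplicities in BUBBLE: B×3, E×1, L×1, U×1.
Dividing 6! = 720 by 3! = 6 for the repeated letters gives 120.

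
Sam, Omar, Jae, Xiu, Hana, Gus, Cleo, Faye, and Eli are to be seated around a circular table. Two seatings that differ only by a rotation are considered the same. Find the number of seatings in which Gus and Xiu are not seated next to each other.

All circular seatings of 9 people number (8)! = 40320.
Those with Gus next to Xiu: fuse the pair into one unit and seat 8 units around a circle — 2·(7)! = 10080.
Subtracting, 40320 − 10080 = 30240.

30240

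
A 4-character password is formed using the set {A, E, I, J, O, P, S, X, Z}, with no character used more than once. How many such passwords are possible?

3024

With no repetition, fill the 4 characters in order: 9 choices, then 8, down to 6.
That product is 9 × 8 × 7 × 6 = 3024.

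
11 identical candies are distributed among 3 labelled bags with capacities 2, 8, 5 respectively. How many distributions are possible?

12

By stars and bars, unrestricted non-negative solutions to x_1+…+x_3 = 11 number C(11+2,2) = 78.
Subtract solutions that violate a single cap (substitute x_i' = x_i − (cap_i+1)): x_1 ≥ 3 gives C(10,2) = 45; x_2 ≥ 9 gives C(4,2) = 6; x_3 ≥ 6 gives C(7,2) = 21. Together 72.
Add back pairs where two caps are both exceeded: 0 + 6 + 0 = 6.
By inclusion–exclusion the count is 78 − 72 + 6 = 12.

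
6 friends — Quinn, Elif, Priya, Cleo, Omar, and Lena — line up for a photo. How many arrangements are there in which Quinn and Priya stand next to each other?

240

Treat {Quinn, Priya} as a single unit. There are 5 units to order, and the pair itself can be ordered 2 ways.
That gives 2 × 5! = 2 × 120 = 240.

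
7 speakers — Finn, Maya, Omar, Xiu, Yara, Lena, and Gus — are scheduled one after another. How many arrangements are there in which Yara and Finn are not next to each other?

3600

Of the 7! = 5040 arrangements, those with Yara and Finn adjacent number 2 × 6! = 1440 (treat the pair as a block with 2 internal orders).
Complementary counting: 5040 − 1440 = 3600.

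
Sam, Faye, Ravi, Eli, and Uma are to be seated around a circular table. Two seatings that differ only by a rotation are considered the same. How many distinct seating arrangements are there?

Around a circle, 5 distinct people have 5!/5 = (4)! = 24 rotationally distinct seatings.

24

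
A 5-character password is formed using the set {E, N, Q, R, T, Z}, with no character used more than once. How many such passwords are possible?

720

With no repetition, fill the 5 characters in order: 6 choices, then 5, down to 2.
That product is 6 × 5 × 4 × 3 × 2 = 720.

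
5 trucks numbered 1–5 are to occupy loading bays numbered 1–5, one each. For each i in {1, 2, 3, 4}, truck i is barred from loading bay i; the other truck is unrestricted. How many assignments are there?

Let Aᵢ (for 1 ≤ i ≤ 4) be the placements that put truck i in its forbidden loading bay. Any j of these fix j positions, leaving (5−j)! ways to fill the rest, and there are C(4,j) ways to pick which j.
By inclusion–exclusion, the number of valid placements is Σ_{j=0}^{4} (−1)^j C(4,j)·(5−j)!.
Computing: 120 − 96 + 36 − 8 + 1 = 53.

53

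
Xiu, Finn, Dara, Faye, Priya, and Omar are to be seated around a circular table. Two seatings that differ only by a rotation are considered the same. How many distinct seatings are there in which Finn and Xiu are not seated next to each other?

All circular seatings of 6 people number (5)! = 120.
Seatings with Finn beside Xiu: treat them as a block with 2 internal orders, giving 2 × (4)! = 48.
Subtracting, 120 − 48 = 72.

72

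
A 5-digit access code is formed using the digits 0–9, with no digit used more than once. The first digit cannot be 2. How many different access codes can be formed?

The first digit has 10−1 = 9 choices (anything except 2).
The remaining 4 digits are filled from the other 9 symbols without repetition: 9 × 8 × 7 × 6 = 3024.
Total: 9 × 3024 = 27216.

27216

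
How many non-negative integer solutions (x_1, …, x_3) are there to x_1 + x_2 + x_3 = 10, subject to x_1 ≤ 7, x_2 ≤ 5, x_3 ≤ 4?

24

Ignoring the caps, the number of non-negative solutions to x_1+…+x_3 = 10 is C(12,2) = 66.
Subtract solutions that violate a single cap (substitute x_i' = x_i − (cap_i+1)): x_1 ≥ 8 gives C(4,2) = 6; x_2 ≥ 6 gives C(6,2) = 15; x_3 ≥ 5 gives C(7,2) = 21. Together 42.
No two caps can be exceeded simultaneously, so the pair terms are all 0.
By inclusion–exclusion the count is 66 − 42 + 0 = 24.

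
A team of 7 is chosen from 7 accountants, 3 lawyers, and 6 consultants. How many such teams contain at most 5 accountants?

Split by how many accountants are chosen (0 through 5).
Sum: C(7,0)·C(9,7) + C(7,1)·C(9,6) + C(7,2)·C(9,5) + C(7,3)·C(9,4) + C(7,4)·C(9,3) + C(7,5)·C(9,2) = 36 + 588 + 2646 + 4410 + 2940 + 756 = 11376.

11376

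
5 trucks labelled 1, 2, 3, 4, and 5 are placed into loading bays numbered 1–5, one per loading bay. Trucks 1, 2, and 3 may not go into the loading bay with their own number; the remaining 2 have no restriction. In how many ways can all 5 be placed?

Let Aᵢ (for i ∈ {1, 2, 3}) be the placements that put truck i in its forbidden loading bay. Any j of these fix j positions, leaving (5−j)! ways to fill the rest, and there are C(3,j) ways to pick which j.
By inclusion–exclusion, the number of valid placements is Σ_{j=0}^{3} (−1)^j C(3,j)·(5−j)!.
Computing: 120 − 72 + 18 − 2 = 64.

64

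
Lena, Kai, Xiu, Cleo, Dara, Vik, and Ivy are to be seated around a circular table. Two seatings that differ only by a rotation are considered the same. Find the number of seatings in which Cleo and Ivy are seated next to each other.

240

Glue Cleo and Ivy into a block (2 internal orders). Seating 6 units around a circle gives (5)! arrangements.
So 2 × (5)! = 2 × 120 = 240.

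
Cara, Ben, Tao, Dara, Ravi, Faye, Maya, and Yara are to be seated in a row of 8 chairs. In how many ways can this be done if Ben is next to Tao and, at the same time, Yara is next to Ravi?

2880

Treat {Ben,Tao} as one block (2 orders) and {Yara,Ravi} as another (2 orders).
That leaves 6 units to arrange: 2 × 2 × 6! = 4 × 720 = 2880.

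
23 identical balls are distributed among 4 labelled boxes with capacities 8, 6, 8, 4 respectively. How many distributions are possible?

Ignoring the caps, the number of non-negative solutions to x_1+…+x_4 = 23 is C(26,3) = 2600.
Subtract solutions that violate a single cap (substitute x_i' = x_i − (cap_i+1)): x_1 ≥ 9 gives C(17,3) = 680; x_2 ≥ 7 gives C(19,3) = 969; x_3 ≥ 9 gives C(17,3) = 680; x_4 ≥ 5 gives C(21,3) = 1330. Together 3659.
Add back pairs where two caps are both exceeded: 120 + 56 + 220 + 120 + 364 + 220 = 1100.
Subtract triples: 0 + 10 + 1 + 10 = 21.
By inclusion–exclusion the count is 2600 − 3659 + 1100 − 21 = 20.

20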